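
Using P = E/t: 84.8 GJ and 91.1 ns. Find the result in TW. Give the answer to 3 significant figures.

931000 TW

(84.8 × 10^9) / (91.1 × 10^-9) = 0.93085 × 10^18 W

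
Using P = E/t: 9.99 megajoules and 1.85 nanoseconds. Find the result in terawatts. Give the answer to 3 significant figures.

(9.99 × 10⁶) / (1.85 × 10⁻⁹) = 5.4 × 10¹⁵ W

5400 terawatts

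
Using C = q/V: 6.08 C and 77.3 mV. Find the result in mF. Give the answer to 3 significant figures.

78700 mF

(6.08) / (77.3e-3) = 0.078655e3 F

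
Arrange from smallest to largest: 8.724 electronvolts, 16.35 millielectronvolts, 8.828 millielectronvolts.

8.724 electronvolts = 8.724 electronvolts
16.35 millielectronvolts = 0.01635 electronvolts
8.828 millielectronvolts = 0.008828 electronvolts

8.828 millielectronvolts < 16.35 millielectronvolts < 8.724 electronvolts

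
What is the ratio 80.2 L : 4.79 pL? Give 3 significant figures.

(80.2) / (4.79 × 10⁻¹²) = 16.74 × 10¹²

16700000000000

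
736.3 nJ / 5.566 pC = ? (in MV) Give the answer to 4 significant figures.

0.1323 MV

(736.3 × 10^-9) / (5.566 × 10^-12) = 132.285 × 10^3 V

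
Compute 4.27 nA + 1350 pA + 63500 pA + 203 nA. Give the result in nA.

272.12 nA

In nA:
  4.27 nA → 4.27
  1350 pA = 1350 × 10^-3 nA = 1.35
  63500 pA = 63500 × 10^-3 nA = 63.5
  203 nA → 203
Sum: 4.27 + 1.35 + 63.5 + 203 = 272.12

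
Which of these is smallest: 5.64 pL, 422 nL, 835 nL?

5.64 pL

5.64 pL = 0.00000000000564 L
422 nL = 0.000000422 L
835 nL = 0.000000835 L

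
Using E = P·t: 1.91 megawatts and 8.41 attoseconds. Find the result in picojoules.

1.91 × 10^6 × 8.41 × 10^-18 = 16.0631 × 10^-12 J

16.0631 picojoules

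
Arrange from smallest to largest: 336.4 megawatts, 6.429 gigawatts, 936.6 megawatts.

336.4 megawatts < 936.6 megawatts < 6.429 gigawatts

336.4 megawatts = 336400000 watts
6.429 gigawatts = 6429000000 watts
936.6 megawatts = 936600000 watts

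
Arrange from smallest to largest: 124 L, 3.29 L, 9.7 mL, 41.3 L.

9.7 mL < 3.29 L < 41.3 L < 124 L

124 L = 124 L
3.29 L = 3.29 L
9.7 mL = 0.0097 L
41.3 L = 41.3 L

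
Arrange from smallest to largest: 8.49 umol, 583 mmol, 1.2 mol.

8.49 umol < 583 mmol < 1.2 mol

8.49 umol = 0.00000849 mol
583 mmol = 0.583 mol
1.2 mol = 1.2 mol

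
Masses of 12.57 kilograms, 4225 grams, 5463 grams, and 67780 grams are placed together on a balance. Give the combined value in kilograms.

In kilograms:
  12.57 kilograms → 12.57
  4225 grams = 4225 × 10^-3 kilograms = 4.225
  5463 grams = 5463 × 10^-3 kilograms = 5.463
  67780 grams = 67780 × 10^-3 kilograms = 67.78
Sum: 12.57 + 4.225 + 5.463 + 67.78 = 90.038

90.038 kilograms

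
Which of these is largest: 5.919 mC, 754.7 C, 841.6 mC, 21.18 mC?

5.919 mC = 0.005919 C
754.7 C = 754.7 C
841.6 mC = 0.8416 C
21.18 mC = 0.02118 C

754.7 C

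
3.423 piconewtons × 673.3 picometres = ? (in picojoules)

3.423 × 10^-12 × 673.3 × 10^-12 = 2304.7059 × 10^-24 J

0.0000000023047059 picojoules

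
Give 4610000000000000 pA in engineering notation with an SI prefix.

= 4.61 × 10^3 A; 10^3 is kilo.

4.61 kA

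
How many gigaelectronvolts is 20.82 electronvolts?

(no prefix) = 1e0, giga = 1e9; factor is 1e-9.
20.82 × 1e-9 = 0.00000002082

0.00000002082 gigaelectronvolts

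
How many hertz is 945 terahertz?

tera = 10¹², (no prefix) = 10⁰; factor is 10¹².
945 × 10¹² = 945000000000000

945000000000000 hertz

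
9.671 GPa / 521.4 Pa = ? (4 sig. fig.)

18550000

(9.671e9) / (521.4) = 0.018548e9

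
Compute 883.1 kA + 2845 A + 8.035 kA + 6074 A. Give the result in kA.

In kA:
  883.1 kA → 883.1
  2845 A = 2845 × 10^-3 kA = 2.845
  8.035 kA → 8.035
  6074 A = 6074 × 10^-3 kA = 6.074
Sum: 883.1 + 2.845 + 8.035 + 6.074 = 900.054

900.054 kA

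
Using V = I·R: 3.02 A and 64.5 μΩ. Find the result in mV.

0.19479 mV

3.02 × 64.5 × 10^-6 = 194.79 × 10^-6 V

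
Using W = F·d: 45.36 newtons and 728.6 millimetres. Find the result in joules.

33.049296 joules

45.36 × 728.6e-3 = 33049.296e-3 J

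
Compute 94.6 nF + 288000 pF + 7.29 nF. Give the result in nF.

389.89 nF

In nF:
  94.6 nF → 94.6
  288000 pF = 288000 × 10⁻³ nF = 288
  7.29 nF → 7.29
Sum: 94.6 + 288 + 7.29 = 389.89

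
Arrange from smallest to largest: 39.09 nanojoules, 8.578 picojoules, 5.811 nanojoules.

8.578 picojoules < 5.811 nanojoules < 39.09 nanojoules

39.09 nanojoules = 0.00000003909 joules
8.578 picojoules = 0.000000000008578 joules
5.811 nanojoules = 0.000000005811 joules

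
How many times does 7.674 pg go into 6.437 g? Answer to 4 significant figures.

838800000000

(6.437) / (7.674 × 10⁻¹²) = 0.83881 × 10¹²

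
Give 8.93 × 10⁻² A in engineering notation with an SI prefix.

= 89.3 × 10⁻³ A; 10⁻³ is milli.

89.3 mA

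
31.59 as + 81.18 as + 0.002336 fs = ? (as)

115.106 as

In as:
  31.59 as → 31.59
  81.18 as → 81.18
  0.002336 fs = 0.002336 × 10^3 as = 2.336
Sum: 31.59 + 81.18 + 2.336 = 115.106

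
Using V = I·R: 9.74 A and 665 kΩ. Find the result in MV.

9.74 × 665 × 10³ = 6477.1 × 10³ V

6.4771 MV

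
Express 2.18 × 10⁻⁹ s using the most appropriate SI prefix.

2.18 ns

= 2.18 × 10⁻⁹ s; 10⁻⁹ is nano.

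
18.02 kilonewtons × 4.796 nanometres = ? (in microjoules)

18.02 × 10³ × 4.796 × 10⁻⁹ = 86.42392 × 10⁻⁶ J

86.42392 microjoules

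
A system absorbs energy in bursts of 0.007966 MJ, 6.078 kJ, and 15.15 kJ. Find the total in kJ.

29.194 kJ

In kJ:
  0.007966 MJ = 0.007966e3 kJ = 7.966
  6.078 kJ → 6.078
  15.15 kJ → 15.15
Sum: 7.966 + 6.078 + 15.15 = 29.194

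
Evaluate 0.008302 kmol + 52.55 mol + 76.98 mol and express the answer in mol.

In mol:
  0.008302 kmol = 0.008302 × 10^3 mol = 8.302
  52.55 mol → 52.55
  76.98 mol → 76.98
Sum: 8.302 + 52.55 + 76.98 = 137.832

137.832 mol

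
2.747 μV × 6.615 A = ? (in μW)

18.171405 μW

2.747e-6 × 6.615 = 18.171405e-6 W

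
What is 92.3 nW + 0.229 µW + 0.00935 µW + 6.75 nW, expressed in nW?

In nW:
  92.3 nW → 92.3
  0.229 µW = 0.229e3 nW = 229
  0.00935 µW = 0.00935e3 nW = 9.35
  6.75 nW → 6.75
Sum: 92.3 + 229 + 9.35 + 6.75 = 337.4

337.4 nW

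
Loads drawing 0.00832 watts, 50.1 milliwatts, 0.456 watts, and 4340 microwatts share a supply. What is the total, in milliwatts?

In milliwatts:
  0.00832 watts = 0.00832 × 10^3 milliwatts = 8.32
  50.1 milliwatts → 50.1
  0.456 watts = 0.456 × 10^3 milliwatts = 456
  4340 microwatts = 4340 × 10^-3 milliwatts = 4.34
Sum: 8.32 + 50.1 + 456 + 4.34 = 518.76

518.76 milliwatts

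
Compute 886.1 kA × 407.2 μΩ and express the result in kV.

0.36081992 kV

886.1 × 10³ × 407.2 × 10⁻⁶ = 360819.92 × 10⁻³ V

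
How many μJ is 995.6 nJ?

nano = 10⁻⁹, micro = 10⁻⁶; factor is 10⁻³.
995.6 × 10⁻³ = 0.9956

0.9956 μJ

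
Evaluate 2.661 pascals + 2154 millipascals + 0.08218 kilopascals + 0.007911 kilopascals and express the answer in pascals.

94.906 pascals

In pascals:
  2.661 pascals → 2.661
  2154 millipascals = 2154e-3 pascals = 2.154
  0.08218 kilopascals = 0.08218e3 pascals = 82.18
  0.007911 kilopascals = 0.007911e3 pascals = 7.911
Sum: 2.661 + 2.154 + 82.18 + 7.911 = 94.906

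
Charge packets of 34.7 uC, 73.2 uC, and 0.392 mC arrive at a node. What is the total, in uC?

In uC:
  34.7 uC → 34.7
  73.2 uC → 73.2
  0.392 mC = 0.392e3 uC = 392
Sum: 34.7 + 73.2 + 392 = 499.9

499.9 uC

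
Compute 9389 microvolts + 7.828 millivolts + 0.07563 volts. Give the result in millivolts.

In millivolts:
  9389 microvolts = 9389e-3 millivolts = 9.389
  7.828 millivolts → 7.828
  0.07563 volts = 0.07563e3 millivolts = 75.63
Sum: 9.389 + 7.828 + 75.63 = 92.847

92.847 millivolts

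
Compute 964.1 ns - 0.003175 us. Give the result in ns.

960.925 ns

In ns:
  964.1 ns → 964.1
  0.003175 us = 0.003175 × 10³ ns = 3.175
Difference: 964.1 - 3.175 = 960.925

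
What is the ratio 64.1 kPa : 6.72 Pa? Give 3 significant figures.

(64.1 × 10^3) / (6.72) = 9.539 × 10^3

9540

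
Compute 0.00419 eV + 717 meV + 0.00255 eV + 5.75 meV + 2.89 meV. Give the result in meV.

732.38 meV

In meV:
  0.00419 eV = 0.00419e3 meV = 4.19
  717 meV → 717
  0.00255 eV = 0.00255e3 meV = 2.55
  5.75 meV → 5.75
  2.89 meV → 2.89
Sum: 4.19 + 717 + 2.55 + 5.75 + 2.89 = 732.38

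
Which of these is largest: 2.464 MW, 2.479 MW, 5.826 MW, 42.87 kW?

5.826 MW

2.464 MW = 2464000 W
2.479 MW = 2479000 W
5.826 MW = 5826000 W
42.87 kW = 42870 W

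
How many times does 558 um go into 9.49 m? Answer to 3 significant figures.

17000

(9.49) / (558 × 10⁻⁶) = 0.01701 × 10⁶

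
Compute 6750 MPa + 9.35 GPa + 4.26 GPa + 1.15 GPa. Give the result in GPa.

In GPa:
  6750 MPa = 6750e-3 GPa = 6.75
  9.35 GPa → 9.35
  4.26 GPa → 4.26
  1.15 GPa → 1.15
Sum: 6.75 + 9.35 + 4.26 + 1.15 = 21.51

21.51 GPa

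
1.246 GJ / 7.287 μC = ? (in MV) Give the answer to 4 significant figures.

(1.246 × 10⁹) / (7.287 × 10⁻⁶) = 0.170989 × 10¹⁵ V

171000000 MV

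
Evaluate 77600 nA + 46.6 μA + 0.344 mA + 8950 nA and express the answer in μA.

477.15 μA

In μA:
  77600 nA = 77600e-3 μA = 77.6
  46.6 μA → 46.6
  0.344 mA = 0.344e3 μA = 344
  8950 nA = 8950e-3 μA = 8.95
Sum: 77.6 + 46.6 + 344 + 8.95 = 477.15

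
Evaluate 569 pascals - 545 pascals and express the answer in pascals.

In pascals:
  569 pascals → 569
  545 pascals → 545
Difference: 569 - 545 = 24

24 pascals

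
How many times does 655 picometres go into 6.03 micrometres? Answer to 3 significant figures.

(6.03 × 10^-6) / (655 × 10^-12) = 0.009206 × 10^6

9210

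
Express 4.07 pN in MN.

pico = 10^-12, mega = 10^6; factor is 10^-18.
4.07 × 10^-18 = 0.00000000000000000407

0.00000000000000000407 MN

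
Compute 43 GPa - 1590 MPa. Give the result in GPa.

41.41 GPa

In GPa:
  43 GPa → 43
  1590 MPa = 1590 × 10⁻³ GPa = 1.59
Difference: 43 - 1.59 = 41.41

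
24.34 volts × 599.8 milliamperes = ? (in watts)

14.599132 watts

24.34 × 599.8 × 10⁻³ = 14599.132 × 10⁻³ W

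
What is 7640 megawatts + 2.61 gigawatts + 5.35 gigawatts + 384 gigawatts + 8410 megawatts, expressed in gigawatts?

408.01 gigawatts

In gigawatts:
  7640 megawatts = 7640e-3 gigawatts = 7.64
  2.61 gigawatts → 2.61
  5.35 gigawatts → 5.35
  384 gigawatts → 384
  8410 megawatts = 8410e-3 gigawatts = 8.41
Sum: 7.64 + 2.61 + 5.35 + 384 + 8.41 = 408.01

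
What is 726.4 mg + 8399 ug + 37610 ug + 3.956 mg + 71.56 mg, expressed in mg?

In mg:
  726.4 mg → 726.4
  8399 ug = 8399 × 10⁻³ mg = 8.399
  37610 ug = 37610 × 10⁻³ mg = 37.61
  3.956 mg → 3.956
  71.56 mg → 71.56
Sum: 726.4 + 8.399 + 37.61 + 3.956 + 71.56 = 847.925

847.925 mg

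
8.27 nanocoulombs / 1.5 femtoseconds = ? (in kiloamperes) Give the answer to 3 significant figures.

5510 kiloamperes

(8.27 × 10^-9) / (1.5 × 10^-15) = 5.5133 × 10^6 A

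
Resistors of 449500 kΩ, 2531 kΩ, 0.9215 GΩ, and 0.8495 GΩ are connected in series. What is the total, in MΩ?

In MΩ:
  449500 kΩ = 449500e-3 MΩ = 449.5
  2531 kΩ = 2531e-3 MΩ = 2.531
  0.9215 GΩ = 0.9215e3 MΩ = 921.5
  0.8495 GΩ = 0.8495e3 MΩ = 849.5
Sum: 449.5 + 2.531 + 921.5 + 849.5 = 2223.031

2223.031 MΩ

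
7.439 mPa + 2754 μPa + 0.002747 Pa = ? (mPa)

12.94 mPa

In mPa:
  7.439 mPa → 7.439
  2754 μPa = 2754e-3 mPa = 2.754
  0.002747 Pa = 0.002747e3 mPa = 2.747
Sum: 7.439 + 2.754 + 2.747 = 12.94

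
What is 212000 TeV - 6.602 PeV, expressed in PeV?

205.398 PeV

In PeV:
  212000 TeV = 212000 × 10^-3 PeV = 212
  6.602 PeV → 6.602
Difference: 212 - 6.602 = 205.398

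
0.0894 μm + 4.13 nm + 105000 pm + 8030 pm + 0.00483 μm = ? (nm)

In nm:
  0.0894 μm = 0.0894e3 nm = 89.4
  4.13 nm → 4.13
  105000 pm = 105000e-3 nm = 105
  8030 pm = 8030e-3 nm = 8.03
  0.00483 μm = 0.00483e3 nm = 4.83
Sum: 89.4 + 4.13 + 105 + 8.03 + 4.83 = 211.39

211.39 nm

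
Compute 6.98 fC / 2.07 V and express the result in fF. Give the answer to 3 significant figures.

(6.98e-15) / (2.07) = 3.372e-15 F

3.37 fF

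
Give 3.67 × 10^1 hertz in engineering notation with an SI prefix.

36.7 hertz

= 36.7 hertz; mantissa already in [1, 1000).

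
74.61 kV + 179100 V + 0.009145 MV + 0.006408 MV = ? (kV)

In kV:
  74.61 kV → 74.61
  179100 V = 179100 × 10^-3 kV = 179.1
  0.009145 MV = 0.009145 × 10^3 kV = 9.145
  0.006408 MV = 0.006408 × 10^3 kV = 6.408
Sum: 74.61 + 179.1 + 9.145 + 6.408 = 269.263

269.263 kV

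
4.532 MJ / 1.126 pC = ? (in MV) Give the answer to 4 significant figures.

(4.532 × 10⁶) / (1.126 × 10⁻¹²) = 4.02487 × 10¹⁸ V

4025000000000 MV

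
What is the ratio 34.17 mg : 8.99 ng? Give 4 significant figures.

3801000

(34.17 × 10^-3) / (8.99 × 10^-9) = 3.8009 × 10^6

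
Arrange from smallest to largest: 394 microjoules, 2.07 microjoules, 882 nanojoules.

882 nanojoules < 2.07 microjoules < 394 microjoules

394 microjoules = 0.000394 joules
2.07 microjoules = 0.00000207 joules
882 nanojoules = 0.000000882 joules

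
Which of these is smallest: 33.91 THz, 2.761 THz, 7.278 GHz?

7.278 GHz

33.91 THz = 33910000000000 Hz
2.761 THz = 2761000000000 Hz
7.278 GHz = 7278000000 Hz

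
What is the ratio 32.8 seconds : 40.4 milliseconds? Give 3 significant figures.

812

(32.8) / (40.4 × 10⁻³) = 0.8119 × 10³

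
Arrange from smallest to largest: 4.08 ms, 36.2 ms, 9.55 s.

4.08 ms < 36.2 ms < 9.55 s

4.08 ms = 0.00408 s
36.2 ms = 0.0362 s
9.55 s = 9.55 s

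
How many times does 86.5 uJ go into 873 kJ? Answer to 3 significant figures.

(873 × 10^3) / (86.5 × 10^-6) = 10.09 × 10^9

10100000000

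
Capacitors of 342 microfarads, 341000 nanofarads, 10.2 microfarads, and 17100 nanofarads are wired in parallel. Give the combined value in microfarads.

710.3 microfarads

In microfarads:
  342 microfarads → 342
  341000 nanofarads = 341000 × 10^-3 microfarads = 341
  10.2 microfarads → 10.2
  17100 nanofarads = 17100 × 10^-3 microfarads = 17.1
Sum: 342 + 341 + 10.2 + 17.1 = 710.3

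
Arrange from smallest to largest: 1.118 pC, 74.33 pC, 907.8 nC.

1.118 pC = 0.000000000001118 C
74.33 pC = 0.00000000007433 C
907.8 nC = 0.0000009078 C

1.118 pC < 74.33 pC < 907.8 nC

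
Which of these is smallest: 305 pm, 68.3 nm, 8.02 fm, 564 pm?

305 pm = 0.000000000305 m
68.3 nm = 0.0000000683 m
8.02 fm = 0.00000000000000802 m
564 pm = 0.000000000564 m

8.02 fm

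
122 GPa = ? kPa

122000000 kPa

giga = 1e9, kilo = 1e3; factor is 1e6.
122 × 1e6 = 122000000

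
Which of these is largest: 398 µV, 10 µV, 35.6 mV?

35.6 mV

398 µV = 0.000398 V
10 µV = 0.00001 V
35.6 mV = 0.0356 V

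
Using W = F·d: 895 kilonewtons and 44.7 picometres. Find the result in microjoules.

895 × 10³ × 44.7 × 10⁻¹² = 40006.5 × 10⁻⁹ J

40.0065 microjoules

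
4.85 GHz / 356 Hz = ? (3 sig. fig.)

13600000

(4.85e9) / (356) = 0.01362e9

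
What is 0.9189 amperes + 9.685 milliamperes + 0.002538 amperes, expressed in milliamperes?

931.123 milliamperes

In milliamperes:
  0.9189 amperes = 0.9189 × 10^3 milliamperes = 918.9
  9.685 milliamperes → 9.685
  0.002538 amperes = 0.002538 × 10^3 milliamperes = 2.538
Sum: 918.9 + 9.685 + 2.538 = 931.123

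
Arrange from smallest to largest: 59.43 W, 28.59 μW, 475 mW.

28.59 μW < 475 mW < 59.43 W

59.43 W = 59.43 W
28.59 μW = 0.00002859 W
475 mW = 0.475 W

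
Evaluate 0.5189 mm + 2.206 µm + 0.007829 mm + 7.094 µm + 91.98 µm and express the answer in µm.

628.009 µm

In µm:
  0.5189 mm = 0.5189 × 10^3 µm = 518.9
  2.206 µm → 2.206
  0.007829 mm = 0.007829 × 10^3 µm = 7.829
  7.094 µm → 7.094
  91.98 µm → 91.98
Sum: 518.9 + 2.206 + 7.829 + 7.094 + 91.98 = 628.009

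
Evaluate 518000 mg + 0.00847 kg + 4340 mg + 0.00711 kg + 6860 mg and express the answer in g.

544.78 g

In g:
  518000 mg = 518000e-3 g = 518
  0.00847 kg = 0.00847e3 g = 8.47
  4340 mg = 4340e-3 g = 4.34
  0.00711 kg = 0.00711e3 g = 7.11
  6860 mg = 6860e-3 g = 6.86
Sum: 518 + 8.47 + 4.34 + 7.11 + 6.86 = 544.78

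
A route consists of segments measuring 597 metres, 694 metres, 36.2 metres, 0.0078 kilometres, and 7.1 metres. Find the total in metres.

1342.1 metres

In metres:
  597 metres → 597
  694 metres → 694
  36.2 metres → 36.2
  0.0078 kilometres = 0.0078 × 10³ metres = 7.8
  7.1 metres → 7.1
Sum: 597 + 694 + 36.2 + 7.8 + 7.1 = 1342.1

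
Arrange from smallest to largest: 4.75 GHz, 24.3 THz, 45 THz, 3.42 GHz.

4.75 GHz = 4750000000 Hz
24.3 THz = 24300000000000 Hz
45 THz = 45000000000000 Hz
3.42 GHz = 3420000000 Hz

3.42 GHz < 4.75 GHz < 24.3 THz < 45 THz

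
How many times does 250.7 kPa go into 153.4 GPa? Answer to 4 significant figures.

611900

(153.4 × 10^9) / (250.7 × 10^3) = 0.61189 × 10^6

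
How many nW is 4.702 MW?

4702000000000000 nW

mega = 10⁶, nano = 10⁻⁹; factor is 10¹⁵.
4.702 × 10¹⁵ = 4702000000000000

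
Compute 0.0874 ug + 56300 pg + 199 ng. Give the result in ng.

342.7 ng

In ng:
  0.0874 ug = 0.0874 × 10^3 ng = 87.4
  56300 pg = 56300 × 10^-3 ng = 56.3
  199 ng → 199
Sum: 87.4 + 56.3 + 199 = 342.7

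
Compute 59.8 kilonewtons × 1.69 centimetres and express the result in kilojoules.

1.01062 kilojoules

59.8e3 × 1.69e-2 = 101.062e1 J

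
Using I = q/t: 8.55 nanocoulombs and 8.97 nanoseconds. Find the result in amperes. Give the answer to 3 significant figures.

(8.55e-9) / (8.97e-9) = 0.95318 A

0.953 amperes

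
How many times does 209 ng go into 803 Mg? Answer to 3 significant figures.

(803e6) / (209e-9) = 3.842e15

3840000000000000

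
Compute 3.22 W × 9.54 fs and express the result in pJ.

3.22 × 9.54e-15 = 30.7188e-15 J

0.0307188 pJ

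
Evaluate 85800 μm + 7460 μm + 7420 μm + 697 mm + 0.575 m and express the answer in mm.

1372.68 mm

In mm:
  85800 μm = 85800e-3 mm = 85.8
  7460 μm = 7460e-3 mm = 7.46
  7420 μm = 7420e-3 mm = 7.42
  697 mm → 697
  0.575 m = 0.575e3 mm = 575
Sum: 85.8 + 7.46 + 7.42 + 697 + 575 = 1372.68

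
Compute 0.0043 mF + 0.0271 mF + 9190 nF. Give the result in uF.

40.59 uF

In uF:
  0.0043 mF = 0.0043 × 10³ uF = 4.3
  0.0271 mF = 0.0271 × 10³ uF = 27.1
  9190 nF = 9190 × 10⁻³ uF = 9.19
Sum: 4.3 + 27.1 + 9.19 = 40.59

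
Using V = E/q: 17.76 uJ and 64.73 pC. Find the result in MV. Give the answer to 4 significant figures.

(17.76e-6) / (64.73e-12) = 0.27437e6 V

0.2744 MV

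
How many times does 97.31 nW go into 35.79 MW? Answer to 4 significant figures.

(35.79e6) / (97.31e-9) = 0.36779e15

367800000000000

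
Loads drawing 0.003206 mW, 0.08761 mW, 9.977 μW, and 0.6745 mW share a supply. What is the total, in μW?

775.293 μW

In μW:
  0.003206 mW = 0.003206 × 10³ μW = 3.206
  0.08761 mW = 0.08761 × 10³ μW = 87.61
  9.977 μW → 9.977
  0.6745 mW = 0.6745 × 10³ μW = 674.5
Sum: 3.206 + 87.61 + 9.977 + 674.5 = 775.293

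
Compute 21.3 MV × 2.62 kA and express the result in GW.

55.806 GW

21.3 × 10⁶ × 2.62 × 10³ = 55.806 × 10⁹ W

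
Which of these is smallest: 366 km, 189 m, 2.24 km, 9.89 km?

189 m

366 km = 366000 m
189 m = 189 m
2.24 km = 2240 m
9.89 km = 9890 m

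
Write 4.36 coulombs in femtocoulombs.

(no prefix) = 1e0, femto = 1e-15; factor is 1e15.
4.36 × 1e15 = 4360000000000000

4360000000000000 femtocoulombs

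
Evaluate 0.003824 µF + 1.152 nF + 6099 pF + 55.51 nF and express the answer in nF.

In nF:
  0.003824 µF = 0.003824 × 10³ nF = 3.824
  1.152 nF → 1.152
  6099 pF = 6099 × 10⁻³ nF = 6.099
  55.51 nF → 55.51
Sum: 3.824 + 1.152 + 6.099 + 55.51 = 66.585

66.585 nF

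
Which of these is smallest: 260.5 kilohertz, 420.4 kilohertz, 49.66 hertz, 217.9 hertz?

49.66 hertz

260.5 kilohertz = 260500 hertz
420.4 kilohertz = 420400 hertz
49.66 hertz = 49.66 hertz
217.9 hertz = 217.9 hertz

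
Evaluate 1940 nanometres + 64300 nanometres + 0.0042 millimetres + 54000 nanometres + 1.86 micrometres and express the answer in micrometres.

In micrometres:
  1940 nanometres = 1940 × 10⁻³ micrometres = 1.94
  64300 nanometres = 64300 × 10⁻³ micrometres = 64.3
  0.0042 millimetres = 0.0042 × 10³ micrometres = 4.2
  54000 nanometres = 54000 × 10⁻³ micrometres = 54
  1.86 micrometres → 1.86
Sum: 1.94 + 64.3 + 4.2 + 54 + 1.86 = 126.3

126.3 micrometres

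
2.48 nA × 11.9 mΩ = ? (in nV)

2.48 × 10⁻⁹ × 11.9 × 10⁻³ = 29.512 × 10⁻¹² V

0.029512 nV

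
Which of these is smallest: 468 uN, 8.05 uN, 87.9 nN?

87.9 nN

468 uN = 0.000468 N
8.05 uN = 0.00000805 N
87.9 nN = 0.0000000879 N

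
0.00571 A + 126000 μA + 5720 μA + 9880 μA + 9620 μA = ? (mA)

In mA:
  0.00571 A = 0.00571 × 10^3 mA = 5.71
  126000 μA = 126000 × 10^-3 mA = 126
  5720 μA = 5720 × 10^-3 mA = 5.72
  9880 μA = 9880 × 10^-3 mA = 9.88
  9620 μA = 9620 × 10^-3 mA = 9.62
Sum: 5.71 + 126 + 5.72 + 9.88 + 9.62 = 156.93

156.93 mA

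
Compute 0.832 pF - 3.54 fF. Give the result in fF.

828.46 fF

In fF:
  0.832 pF = 0.832 × 10³ fF = 832
  3.54 fF → 3.54
Difference: 832 - 3.54 = 828.46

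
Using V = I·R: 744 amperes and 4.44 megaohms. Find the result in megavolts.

744 × 4.44e6 = 3303.36e6 V

3303.36 megavolts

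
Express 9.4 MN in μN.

mega = 10⁶, micro = 10⁻⁶; factor is 10¹².
9.4 × 10¹² = 9400000000000

9400000000000 μN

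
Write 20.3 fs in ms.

femto = 10⁻¹⁵, milli = 10⁻³; factor is 10⁻¹².
20.3 × 10⁻¹² = 0.0000000000203

0.0000000000203 ms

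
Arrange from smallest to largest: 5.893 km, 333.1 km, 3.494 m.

5.893 km = 5893 m
333.1 km = 333100 m
3.494 m = 3.494 m

3.494 m < 5.893 km < 333.1 km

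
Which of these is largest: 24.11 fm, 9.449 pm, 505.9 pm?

505.9 pm

24.11 fm = 0.00000000000002411 m
9.449 pm = 0.000000000009449 m
505.9 pm = 0.0000000005059 m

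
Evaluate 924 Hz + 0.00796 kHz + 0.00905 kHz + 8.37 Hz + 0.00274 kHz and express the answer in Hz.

In Hz:
  924 Hz → 924
  0.00796 kHz = 0.00796 × 10^3 Hz = 7.96
  0.00905 kHz = 0.00905 × 10^3 Hz = 9.05
  8.37 Hz → 8.37
  0.00274 kHz = 0.00274 × 10^3 Hz = 2.74
Sum: 924 + 7.96 + 9.05 + 8.37 + 2.74 = 952.12

952.12 Hz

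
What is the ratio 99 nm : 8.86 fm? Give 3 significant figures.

11200000

(99 × 10^-9) / (8.86 × 10^-15) = 11.17 × 10^6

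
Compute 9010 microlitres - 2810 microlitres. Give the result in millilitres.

6.2 millilitres

In millilitres:
  9010 microlitres = 9010 × 10^-3 millilitres = 9.01
  2810 microlitres = 2810 × 10^-3 millilitres = 2.81
Difference: 9.01 - 2.81 = 6.2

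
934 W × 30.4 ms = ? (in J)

28.3936 J

934 × 30.4 × 10⁻³ = 28393.6 × 10⁻³ J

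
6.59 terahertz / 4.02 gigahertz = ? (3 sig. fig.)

(6.59e12) / (4.02e9) = 1.639e3

1640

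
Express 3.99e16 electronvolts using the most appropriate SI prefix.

= 39.9e15 electronvolts; 1e15 is peta.

39.9 petaelectronvolts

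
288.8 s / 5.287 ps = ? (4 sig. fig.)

54620000000000

(288.8) / (5.287 × 10^-12) = 54.625 × 10^12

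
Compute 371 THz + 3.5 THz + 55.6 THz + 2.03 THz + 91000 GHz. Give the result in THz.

In THz:
  371 THz → 371
  3.5 THz → 3.5
  55.6 THz → 55.6
  2.03 THz → 2.03
  91000 GHz = 91000 × 10⁻³ THz = 91
Sum: 371 + 3.5 + 55.6 + 2.03 + 91 = 523.13

523.13 THz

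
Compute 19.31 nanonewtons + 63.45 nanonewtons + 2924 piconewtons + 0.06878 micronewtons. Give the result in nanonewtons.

In nanonewtons:
  19.31 nanonewtons → 19.31
  63.45 nanonewtons → 63.45
  2924 piconewtons = 2924e-3 nanonewtons = 2.924
  0.06878 micronewtons = 0.06878e3 nanonewtons = 68.78
Sum: 19.31 + 63.45 + 2.924 + 68.78 = 154.464

154.464 nanonewtons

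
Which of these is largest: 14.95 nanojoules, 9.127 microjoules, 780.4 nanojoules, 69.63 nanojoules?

14.95 nanojoules = 0.00000001495 joules
9.127 microjoules = 0.000009127 joules
780.4 nanojoules = 0.0000007804 joules
69.63 nanojoules = 0.00000006963 joules

9.127 microjoules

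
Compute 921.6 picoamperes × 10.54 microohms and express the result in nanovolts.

921.6e-12 × 10.54e-6 = 9713.664e-18 V

0.000009713664 nanovolts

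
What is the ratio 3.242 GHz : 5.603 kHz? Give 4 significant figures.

(3.242e9) / (5.603e3) = 0.57862e6

578600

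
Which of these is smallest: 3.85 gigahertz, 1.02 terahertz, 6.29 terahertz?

3.85 gigahertz

3.85 gigahertz = 3850000000 hertz
1.02 terahertz = 1020000000000 hertz
6.29 terahertz = 6290000000000 hertz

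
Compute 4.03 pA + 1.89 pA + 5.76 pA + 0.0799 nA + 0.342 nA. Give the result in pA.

In pA:
  4.03 pA → 4.03
  1.89 pA → 1.89
  5.76 pA → 5.76
  0.0799 nA = 0.0799 × 10^3 pA = 79.9
  0.342 nA = 0.342 × 10^3 pA = 342
Sum: 4.03 + 1.89 + 5.76 + 79.9 + 342 = 433.58

433.58 pA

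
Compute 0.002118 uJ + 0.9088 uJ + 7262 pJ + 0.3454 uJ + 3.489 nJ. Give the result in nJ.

In nJ:
  0.002118 uJ = 0.002118 × 10^3 nJ = 2.118
  0.9088 uJ = 0.9088 × 10^3 nJ = 908.8
  7262 pJ = 7262 × 10^-3 nJ = 7.262
  0.3454 uJ = 0.3454 × 10^3 nJ = 345.4
  3.489 nJ → 3.489
Sum: 2.118 + 908.8 + 7.262 + 345.4 + 3.489 = 1267.069

1267.069 nJ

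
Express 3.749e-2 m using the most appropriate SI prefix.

= 37.49e-3 m; 1e-3 is milli.

37.49 mm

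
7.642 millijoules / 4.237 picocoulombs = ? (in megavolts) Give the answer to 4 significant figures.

(7.642e-3) / (4.237e-12) = 1.80363e9 V

1804 megavolts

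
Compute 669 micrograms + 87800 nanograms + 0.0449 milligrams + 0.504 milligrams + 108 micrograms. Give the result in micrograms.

In micrograms:
  669 micrograms → 669
  87800 nanograms = 87800 × 10⁻³ micrograms = 87.8
  0.0449 milligrams = 0.0449 × 10³ micrograms = 44.9
  0.504 milligrams = 0.504 × 10³ micrograms = 504
  108 micrograms → 108
Sum: 669 + 87.8 + 44.9 + 504 + 108 = 1413.7

1413.7 micrograms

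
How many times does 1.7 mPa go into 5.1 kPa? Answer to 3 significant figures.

(5.1 × 10^3) / (1.7 × 10^-3) = 3 × 10^6

3000000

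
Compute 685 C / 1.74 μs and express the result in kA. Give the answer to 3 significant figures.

(685) / (1.74 × 10^-6) = 393.68 × 10^6 A

394000 kA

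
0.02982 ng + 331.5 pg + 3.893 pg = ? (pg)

365.213 pg

In pg:
  0.02982 ng = 0.02982 × 10³ pg = 29.82
  331.5 pg → 331.5
  3.893 pg → 3.893
Sum: 29.82 + 331.5 + 3.893 = 365.213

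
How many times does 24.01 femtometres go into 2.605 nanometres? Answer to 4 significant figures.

(2.605 × 10⁻⁹) / (24.01 × 10⁻¹⁵) = 0.1085 × 10⁶

108500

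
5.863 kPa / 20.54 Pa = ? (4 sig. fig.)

285.4

(5.863e3) / (20.54) = 0.28544e3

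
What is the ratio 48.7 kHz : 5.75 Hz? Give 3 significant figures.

(48.7 × 10^3) / (5.75) = 8.47 × 10^3

8470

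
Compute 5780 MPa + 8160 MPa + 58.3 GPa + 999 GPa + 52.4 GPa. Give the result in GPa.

In GPa:
  5780 MPa = 5780 × 10^-3 GPa = 5.78
  8160 MPa = 8160 × 10^-3 GPa = 8.16
  58.3 GPa → 58.3
  999 GPa → 999
  52.4 GPa → 52.4
Sum: 5.78 + 8.16 + 58.3 + 999 + 52.4 = 1123.64

1123.64 GPa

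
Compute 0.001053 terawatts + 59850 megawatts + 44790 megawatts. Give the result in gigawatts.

In gigawatts:
  0.001053 terawatts = 0.001053 × 10³ gigawatts = 1.053
  59850 megawatts = 59850 × 10⁻³ gigawatts = 59.85
  44790 megawatts = 44790 × 10⁻³ gigawatts = 44.79
Sum: 1.053 + 59.85 + 44.79 = 105.693

105.693 gigawatts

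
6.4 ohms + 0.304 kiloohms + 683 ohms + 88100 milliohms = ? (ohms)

In ohms:
  6.4 ohms → 6.4
  0.304 kiloohms = 0.304e3 ohms = 304
  683 ohms → 683
  88100 milliohms = 88100e-3 ohms = 88.1
Sum: 6.4 + 304 + 683 + 88.1 = 1081.5

1081.5 ohms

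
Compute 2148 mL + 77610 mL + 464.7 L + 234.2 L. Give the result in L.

778.658 L

In L:
  2148 mL = 2148e-3 L = 2.148
  77610 mL = 77610e-3 L = 77.61
  464.7 L → 464.7
  234.2 L → 234.2
Sum: 2.148 + 77.61 + 464.7 + 234.2 = 778.658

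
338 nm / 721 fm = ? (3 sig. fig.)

(338 × 10^-9) / (721 × 10^-15) = 0.4688 × 10^6

469000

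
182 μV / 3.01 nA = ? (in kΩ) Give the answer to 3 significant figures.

(182 × 10^-6) / (3.01 × 10^-9) = 60.465 × 10^3 Ω

60.5 kΩ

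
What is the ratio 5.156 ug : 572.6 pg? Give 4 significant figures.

9005

(5.156 × 10⁻⁶) / (572.6 × 10⁻¹²) = 0.0090045 × 10⁶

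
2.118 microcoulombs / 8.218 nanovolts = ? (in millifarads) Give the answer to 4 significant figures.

257700 millifarads

(2.118e-6) / (8.218e-9) = 0.257727e3 F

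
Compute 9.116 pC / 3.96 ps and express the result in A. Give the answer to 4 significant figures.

2.302 A

(9.116 × 10⁻¹²) / (3.96 × 10⁻¹²) = 2.30202 A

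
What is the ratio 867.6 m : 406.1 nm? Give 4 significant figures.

2136000000

(867.6) / (406.1 × 10^-9) = 2.1364 × 10^9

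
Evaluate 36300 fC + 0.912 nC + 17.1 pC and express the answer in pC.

965.4 pC

In pC:
  36300 fC = 36300 × 10^-3 pC = 36.3
  0.912 nC = 0.912 × 10^3 pC = 912
  17.1 pC → 17.1
Sum: 36.3 + 912 + 17.1 = 965.4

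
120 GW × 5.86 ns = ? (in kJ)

120e9 × 5.86e-9 = 703.2 J

0.7032 kJ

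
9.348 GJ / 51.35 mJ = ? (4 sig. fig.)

(9.348 × 10^9) / (51.35 × 10^-3) = 0.18204 × 10^12

182000000000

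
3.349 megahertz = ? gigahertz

mega = 10⁶, giga = 10⁹; factor is 10⁻³.
3.349 × 10⁻³ = 0.003349

0.003349 gigahertz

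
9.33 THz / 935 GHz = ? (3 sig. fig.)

9.98

(9.33 × 10¹²) / (935 × 10⁹) = 0.009979 × 10³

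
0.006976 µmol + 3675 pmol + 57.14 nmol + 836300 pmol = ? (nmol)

904.091 nmol

In nmol:
  0.006976 µmol = 0.006976e3 nmol = 6.976
  3675 pmol = 3675e-3 nmol = 3.675
  57.14 nmol → 57.14
  836300 pmol = 836300e-3 nmol = 836.3
Sum: 6.976 + 3.675 + 57.14 + 836.3 = 904.091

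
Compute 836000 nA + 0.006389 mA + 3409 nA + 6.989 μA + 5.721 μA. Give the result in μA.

In μA:
  836000 nA = 836000 × 10^-3 μA = 836
  0.006389 mA = 0.006389 × 10^3 μA = 6.389
  3409 nA = 3409 × 10^-3 μA = 3.409
  6.989 μA → 6.989
  5.721 μA → 5.721
Sum: 836 + 6.389 + 3.409 + 6.989 + 5.721 = 858.508

858.508 μA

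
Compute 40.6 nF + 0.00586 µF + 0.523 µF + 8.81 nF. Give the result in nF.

In nF:
  40.6 nF → 40.6
  0.00586 µF = 0.00586 × 10^3 nF = 5.86
  0.523 µF = 0.523 × 10^3 nF = 523
  8.81 nF → 8.81
Sum: 40.6 + 5.86 + 523 + 8.81 = 578.27

578.27 nF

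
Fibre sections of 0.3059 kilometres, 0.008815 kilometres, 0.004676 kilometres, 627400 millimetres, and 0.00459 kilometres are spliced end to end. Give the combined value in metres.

951.381 metres

In metres:
  0.3059 kilometres = 0.3059 × 10³ metres = 305.9
  0.008815 kilometres = 0.008815 × 10³ metres = 8.815
  0.004676 kilometres = 0.004676 × 10³ metres = 4.676
  627400 millimetres = 627400 × 10⁻³ metres = 627.4
  0.00459 kilometres = 0.00459 × 10³ metres = 4.59
Sum: 305.9 + 8.815 + 4.676 + 627.4 + 4.59 = 951.381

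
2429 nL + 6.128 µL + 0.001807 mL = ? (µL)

In µL:
  2429 nL = 2429 × 10^-3 µL = 2.429
  6.128 µL → 6.128
  0.001807 mL = 0.001807 × 10^3 µL = 1.807
Sum: 2.429 + 6.128 + 1.807 = 10.364

10.364 µL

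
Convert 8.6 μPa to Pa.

0.0000086 Pa

micro = 10^-6, (no prefix) = 10^0; factor is 10^-6.
8.6 × 10^-6 = 0.0000086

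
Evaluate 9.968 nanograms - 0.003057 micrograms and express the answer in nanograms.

In nanograms:
  9.968 nanograms → 9.968
  0.003057 micrograms = 0.003057 × 10³ nanograms = 3.057
Difference: 9.968 - 3.057 = 6.911

6.911 nanograms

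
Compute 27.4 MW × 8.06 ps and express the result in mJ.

0.220844 mJ

27.4 × 10^6 × 8.06 × 10^-12 = 220.844 × 10^-6 J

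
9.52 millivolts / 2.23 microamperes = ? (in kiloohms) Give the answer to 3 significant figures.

4.27 kiloohms

(9.52e-3) / (2.23e-6) = 4.2691e3 Ω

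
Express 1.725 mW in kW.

milli = 10⁻³, kilo = 10³; factor is 10⁻⁶.
1.725 × 10⁻⁶ = 0.000001725

0.000001725 kW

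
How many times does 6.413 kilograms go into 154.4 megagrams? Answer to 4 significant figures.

(154.4 × 10^6) / (6.413 × 10^3) = 24.076 × 10^3

24080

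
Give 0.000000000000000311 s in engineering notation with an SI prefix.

= 311 × 10^-18 s; 10^-18 is atto.

311 as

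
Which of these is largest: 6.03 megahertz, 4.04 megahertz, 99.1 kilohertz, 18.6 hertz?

6.03 megahertz

6.03 megahertz = 6030000 hertz
4.04 megahertz = 4040000 hertz
99.1 kilohertz = 99100 hertz
18.6 hertz = 18.6 hertz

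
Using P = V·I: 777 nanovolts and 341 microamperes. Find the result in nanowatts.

777e-9 × 341e-6 = 264957e-15 W

0.264957 nanowatts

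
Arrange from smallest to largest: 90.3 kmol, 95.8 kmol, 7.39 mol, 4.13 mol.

4.13 mol < 7.39 mol < 90.3 kmol < 95.8 kmol

90.3 kmol = 90300 mol
95.8 kmol = 95800 mol
7.39 mol = 7.39 mol
4.13 mol = 4.13 mol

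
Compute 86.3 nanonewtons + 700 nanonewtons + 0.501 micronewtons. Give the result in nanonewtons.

1287.3 nanonewtons

In nanonewtons:
  86.3 nanonewtons → 86.3
  700 nanonewtons → 700
  0.501 micronewtons = 0.501 × 10³ nanonewtons = 501
Sum: 86.3 + 700 + 501 = 1287.3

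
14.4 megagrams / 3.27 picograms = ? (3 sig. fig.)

(14.4 × 10⁶) / (3.27 × 10⁻¹²) = 4.404 × 10¹⁸

4400000000000000000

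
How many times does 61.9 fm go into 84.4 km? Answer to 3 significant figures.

1360000000000000000

(84.4 × 10^3) / (61.9 × 10^-15) = 1.363 × 10^18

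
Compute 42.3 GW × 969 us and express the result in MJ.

42.3 × 10^9 × 969 × 10^-6 = 40988.7 × 10^3 J

40.9887 MJ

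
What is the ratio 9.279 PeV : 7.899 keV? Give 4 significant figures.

1175000000000

(9.279 × 10^15) / (7.899 × 10^3) = 1.1747 × 10^12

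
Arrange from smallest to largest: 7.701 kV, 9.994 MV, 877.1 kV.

7.701 kV = 7701 V
9.994 MV = 9994000 V
877.1 kV = 877100 V

7.701 kV < 877.1 kV < 9.994 MV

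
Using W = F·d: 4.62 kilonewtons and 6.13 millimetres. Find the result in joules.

28.3206 joules

4.62 × 10^3 × 6.13 × 10^-3 = 28.3206 J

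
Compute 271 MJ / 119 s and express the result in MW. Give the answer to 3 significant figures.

(271 × 10⁶) / (119) = 2.2773 × 10⁶ W

2.28 MW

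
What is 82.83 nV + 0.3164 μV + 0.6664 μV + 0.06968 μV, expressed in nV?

In nV:
  82.83 nV → 82.83
  0.3164 μV = 0.3164e3 nV = 316.4
  0.6664 μV = 0.6664e3 nV = 666.4
  0.06968 μV = 0.06968e3 nV = 69.68
Sum: 82.83 + 316.4 + 666.4 + 69.68 = 1135.31

1135.31 nV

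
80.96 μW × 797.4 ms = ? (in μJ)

80.96 × 10⁻⁶ × 797.4 × 10⁻³ = 64557.504 × 10⁻⁹ J

64.557504 μJ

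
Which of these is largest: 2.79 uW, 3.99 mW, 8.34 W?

8.34 W

2.79 uW = 0.00000279 W
3.99 mW = 0.00399 W
8.34 W = 8.34 W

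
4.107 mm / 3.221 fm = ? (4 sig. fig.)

(4.107 × 10^-3) / (3.221 × 10^-15) = 1.2751 × 10^12

1275000000000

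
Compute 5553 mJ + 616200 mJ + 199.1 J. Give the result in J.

In J:
  5553 mJ = 5553e-3 J = 5.553
  616200 mJ = 616200e-3 J = 616.2
  199.1 J → 199.1
Sum: 5.553 + 616.2 + 199.1 = 820.853

820.853 J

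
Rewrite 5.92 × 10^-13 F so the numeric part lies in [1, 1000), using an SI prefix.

592 fF

= 592 × 10^-15 F; 10^-15 is femto.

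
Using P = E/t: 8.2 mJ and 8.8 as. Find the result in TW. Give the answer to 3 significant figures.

932 TW

(8.2e-3) / (8.8e-18) = 0.93182e15 W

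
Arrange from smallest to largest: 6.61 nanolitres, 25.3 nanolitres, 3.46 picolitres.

6.61 nanolitres = 0.00000000661 litres
25.3 nanolitres = 0.0000000253 litres
3.46 picolitres = 0.00000000000346 litres

3.46 picolitres < 6.61 nanolitres < 25.3 nanolitres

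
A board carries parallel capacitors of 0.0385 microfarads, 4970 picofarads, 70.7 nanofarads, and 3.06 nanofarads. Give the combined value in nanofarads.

In nanofarads:
  0.0385 microfarads = 0.0385 × 10^3 nanofarads = 38.5
  4970 picofarads = 4970 × 10^-3 nanofarads = 4.97
  70.7 nanofarads → 70.7
  3.06 nanofarads → 3.06
Sum: 38.5 + 4.97 + 70.7 + 3.06 = 117.23

117.23 nanofarads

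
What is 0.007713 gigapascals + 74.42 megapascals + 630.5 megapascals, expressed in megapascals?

712.633 megapascals

In megapascals:
  0.007713 gigapascals = 0.007713e3 megapascals = 7.713
  74.42 megapascals → 74.42
  630.5 megapascals → 630.5
Sum: 7.713 + 74.42 + 630.5 = 712.633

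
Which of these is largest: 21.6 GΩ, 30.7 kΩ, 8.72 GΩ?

21.6 GΩ = 21600000000 Ω
30.7 kΩ = 30700 Ω
8.72 GΩ = 8720000000 Ω

21.6 GΩ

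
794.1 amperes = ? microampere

794100000 microamperes

(no prefix) = 1e0, micro = 1e-6; factor is 1e6.
794.1 × 1e6 = 794100000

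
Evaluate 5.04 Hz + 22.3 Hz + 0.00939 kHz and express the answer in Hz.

In Hz:
  5.04 Hz → 5.04
  22.3 Hz → 22.3
  0.00939 kHz = 0.00939 × 10^3 Hz = 9.39
Sum: 5.04 + 22.3 + 9.39 = 36.73

36.73 Hz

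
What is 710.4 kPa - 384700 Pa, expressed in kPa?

In kPa:
  710.4 kPa → 710.4
  384700 Pa = 384700e-3 kPa = 384.7
Difference: 710.4 - 384.7 = 325.7

325.7 kPa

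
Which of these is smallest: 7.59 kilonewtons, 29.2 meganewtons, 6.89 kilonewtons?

6.89 kilonewtons

7.59 kilonewtons = 7590 newtons
29.2 meganewtons = 29200000 newtons
6.89 kilonewtons = 6890 newtons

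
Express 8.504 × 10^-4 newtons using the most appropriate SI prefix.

= 850.4 × 10^-6 newtons; 10^-6 is micro.

850.4 micronewtons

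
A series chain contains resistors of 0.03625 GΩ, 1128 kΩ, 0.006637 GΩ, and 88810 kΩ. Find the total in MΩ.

In MΩ:
  0.03625 GΩ = 0.03625e3 MΩ = 36.25
  1128 kΩ = 1128e-3 MΩ = 1.128
  0.006637 GΩ = 0.006637e3 MΩ = 6.637
  88810 kΩ = 88810e-3 MΩ = 88.81
Sum: 36.25 + 1.128 + 6.637 + 88.81 = 132.825

132.825 MΩ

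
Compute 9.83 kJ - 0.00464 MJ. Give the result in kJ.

5.19 kJ

In kJ:
  9.83 kJ → 9.83
  0.00464 MJ = 0.00464 × 10³ kJ = 4.64
Difference: 9.83 - 4.64 = 5.19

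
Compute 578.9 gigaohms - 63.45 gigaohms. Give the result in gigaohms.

515.45 gigaohms

In gigaohms:
  578.9 gigaohms → 578.9
  63.45 gigaohms → 63.45
Difference: 578.9 - 63.45 = 515.45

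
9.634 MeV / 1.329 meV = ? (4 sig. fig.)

7249000000

(9.634 × 10⁶) / (1.329 × 10⁻³) = 7.2491 × 10⁹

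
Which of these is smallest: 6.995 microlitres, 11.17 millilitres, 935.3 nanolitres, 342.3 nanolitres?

342.3 nanolitres

6.995 microlitres = 0.000006995 litres
11.17 millilitres = 0.01117 litres
935.3 nanolitres = 0.0000009353 litres
342.3 nanolitres = 0.0000003423 litres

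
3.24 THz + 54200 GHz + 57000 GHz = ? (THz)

114.44 THz

In THz:
  3.24 THz → 3.24
  54200 GHz = 54200e-3 THz = 54.2
  57000 GHz = 57000e-3 THz = 57
Sum: 3.24 + 54.2 + 57 = 114.44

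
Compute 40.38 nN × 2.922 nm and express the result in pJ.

40.38 × 10⁻⁹ × 2.922 × 10⁻⁹ = 117.99036 × 10⁻¹⁸ J

0.00011799036 pJ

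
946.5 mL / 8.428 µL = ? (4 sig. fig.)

112300

(946.5 × 10⁻³) / (8.428 × 10⁻⁶) = 112.3 × 10³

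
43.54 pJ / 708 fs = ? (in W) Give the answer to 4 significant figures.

(43.54e-12) / (708e-15) = 0.0614972e3 W

61.50 W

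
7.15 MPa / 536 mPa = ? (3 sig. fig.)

13300000

(7.15 × 10⁶) / (536 × 10⁻³) = 0.01334 × 10⁹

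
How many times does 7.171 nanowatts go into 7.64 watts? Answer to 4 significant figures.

1065000000

(7.64) / (7.171e-9) = 1.0654e9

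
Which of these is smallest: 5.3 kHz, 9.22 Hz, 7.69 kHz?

5.3 kHz = 5300 Hz
9.22 Hz = 9.22 Hz
7.69 kHz = 7690 Hz

9.22 Hz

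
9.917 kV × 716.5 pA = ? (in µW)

9.917e3 × 716.5e-12 = 7105.5305e-9 W

7.1055305 µW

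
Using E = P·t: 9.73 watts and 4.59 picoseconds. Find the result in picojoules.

9.73 × 4.59 × 10⁻¹² = 44.6607 × 10⁻¹² J

44.6607 picojoules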